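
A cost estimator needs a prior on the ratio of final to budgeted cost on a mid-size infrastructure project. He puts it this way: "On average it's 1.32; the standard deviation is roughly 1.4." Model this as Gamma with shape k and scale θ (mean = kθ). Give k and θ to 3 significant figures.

k ≈ 0.889, θ ≈ 1.48

For Gamma(k, scale θ): mean = kθ, variance = kθ², so CV = 1/√k.
CV = SD/mean = 1.4/1.32 = 1.061, hence k = 1/CV² = 0.889.
Then θ = mean/k = 1.32/0.889 = 1.48.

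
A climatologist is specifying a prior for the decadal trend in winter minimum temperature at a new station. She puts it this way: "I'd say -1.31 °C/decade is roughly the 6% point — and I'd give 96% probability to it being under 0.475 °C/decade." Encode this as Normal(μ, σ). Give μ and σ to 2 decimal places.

μ = -0.47, σ = 0.54

The p-quantile of Normal(μ,σ) is μ + z_p·σ, with z_{0.06} = -1.555 and z_{0.96} = 1.751.
Eliminate σ: μ = (z₂·x₁ − z₁·x₂)/(z₂ − z₁) = (1.751·-1.31 − (-1.555)·0.475)/3.305 = -0.47.
Then σ = (x₂ − x₁)/(z₂ − z₁) = (0.475 − -1.31)/3.305 = 0.54.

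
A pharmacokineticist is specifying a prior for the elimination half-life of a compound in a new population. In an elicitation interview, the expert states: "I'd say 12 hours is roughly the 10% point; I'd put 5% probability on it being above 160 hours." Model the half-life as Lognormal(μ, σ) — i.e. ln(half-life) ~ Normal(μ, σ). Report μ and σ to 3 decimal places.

μ ≈ 3.619, σ ≈ 0.885

If T ~ Lognormal(μ,σ) then ln T ~ Normal(μ,σ), so the p-quantile of ln T is μ + z_p·σ.
ln(12) = 2.485 and ln(160) = 5.075; z_{0.1} = -1.282, z_{0.95} = 1.645.
σ = (5.075 − 2.485)/(1.645 − (-1.282)) = 0.885.
μ = 2.485 − (-1.282)·0.885 = 3.619.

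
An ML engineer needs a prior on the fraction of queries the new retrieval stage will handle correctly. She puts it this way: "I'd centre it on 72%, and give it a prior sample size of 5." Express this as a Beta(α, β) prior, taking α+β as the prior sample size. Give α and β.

Under the effective-sample-size interpretation, Beta(α, β) has prior mean α/(α+β) and prior sample size α+β.
So α+β = 5 and α/(α+β) = 0.72, giving α = 0.72·5 = 3.6 and β = 5 − 3.6 = 1.4.

α = 3.6, β = 1.4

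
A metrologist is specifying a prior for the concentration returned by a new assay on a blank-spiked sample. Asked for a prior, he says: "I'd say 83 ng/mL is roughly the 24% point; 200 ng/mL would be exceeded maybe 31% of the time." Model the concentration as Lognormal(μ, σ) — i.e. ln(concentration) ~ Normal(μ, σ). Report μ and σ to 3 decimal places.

μ ≈ 4.936, σ ≈ 0.732

If T ~ Lognormal(μ,σ) then ln T ~ Normal(μ,σ), so the p-quantile of ln T is μ + z_p·σ.
ln(83) = 4.419 and ln(200) = 5.298; z_{0.24} = -0.7063, z_{0.69} = 0.4959.
σ = (5.298 − 4.419)/(0.4959 − (-0.7063)) = 0.732.
μ = 4.419 − (-0.7063)·0.732 = 4.936.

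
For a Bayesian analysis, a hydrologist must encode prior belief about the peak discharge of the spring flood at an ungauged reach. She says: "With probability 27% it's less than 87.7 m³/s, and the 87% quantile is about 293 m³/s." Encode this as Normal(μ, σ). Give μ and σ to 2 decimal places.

μ = 160.04, σ = 118.04

For Normal(μ,σ), the p-quantile is μ + z_p·σ. Here z_{0.27} = -0.6128, z_{0.87} = 1.126.
So 87.7 = μ − 0.6128σ and 293 = μ + 1.126σ.
Subtracting: σ = (293 − 87.7)/(1.126 − (-0.6128)) = 118.04.
Then μ = 87.7 − (-0.6128)·118.04 = 160.04.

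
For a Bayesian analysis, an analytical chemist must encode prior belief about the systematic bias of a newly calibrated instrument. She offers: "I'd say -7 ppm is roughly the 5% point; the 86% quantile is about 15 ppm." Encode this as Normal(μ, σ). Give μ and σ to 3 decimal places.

The p-quantile of Normal(μ,σ) is μ + z_p·σ, with z_{0.05} = -1.645 and z_{0.86} = 1.08.
Eliminate σ: μ = (z₂·x₁ − z₁·x₂)/(z₂ − z₁) = (1.08·-7 − (-1.645)·15)/2.725 = 6.279.
Then σ = (x₂ − x₁)/(z₂ − z₁) = (15 − -7)/2.725 = 8.073.

μ = 6.279, σ = 8.073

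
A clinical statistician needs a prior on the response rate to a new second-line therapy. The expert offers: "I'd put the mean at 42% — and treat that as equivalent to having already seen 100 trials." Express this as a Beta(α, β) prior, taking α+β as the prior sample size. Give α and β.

Under the effective-sample-size interpretation, Beta(α, β) has prior mean α/(α+β) and prior sample size α+β.
So α+β = 100 and α/(α+β) = 0.42, giving α = 0.42·100 = 42 and β = 100 − 42 = 58.

α = 42, β = 58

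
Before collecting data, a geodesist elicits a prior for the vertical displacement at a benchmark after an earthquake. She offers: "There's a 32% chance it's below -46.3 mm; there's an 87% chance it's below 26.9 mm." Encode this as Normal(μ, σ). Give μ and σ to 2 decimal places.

μ = -24.82, σ = 45.92

The p-quantile of Normal(μ,σ) is μ + z_p·σ, with z_{0.32} = -0.4677 and z_{0.87} = 1.126.
Eliminate σ: μ = (z₂·x₁ − z₁·x₂)/(z₂ − z₁) = (1.126·-46.3 − (-0.4677)·26.9)/1.594 = -24.82.
Then σ = (x₂ − x₁)/(z₂ − z₁) = (26.9 − -46.3)/1.594 = 45.92.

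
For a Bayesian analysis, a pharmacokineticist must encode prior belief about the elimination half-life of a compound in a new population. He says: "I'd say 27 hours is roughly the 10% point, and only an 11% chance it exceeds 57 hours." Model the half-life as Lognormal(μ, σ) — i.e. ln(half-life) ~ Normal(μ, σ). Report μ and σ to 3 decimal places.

μ ≈ 3.678, σ ≈ 0.298

If T ~ Lognormal(μ,σ) then ln T ~ Normal(μ,σ), so the p-quantile of ln T is μ + z_p·σ.
ln(27) = 3.296 and ln(57) = 4.043; z_{0.1} = -1.282, z_{0.89} = 1.227.
σ = (4.043 − 3.296)/(1.227 − (-1.282)) = 0.298.
μ = 3.296 − (-1.282)·0.298 = 3.678.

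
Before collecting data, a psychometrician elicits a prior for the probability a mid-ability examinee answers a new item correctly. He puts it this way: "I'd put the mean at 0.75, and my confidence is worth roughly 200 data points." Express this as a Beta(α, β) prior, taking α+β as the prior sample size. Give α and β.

Under the effective-sample-size interpretation, Beta(α, β) has prior mean α/(α+β) and prior sample size α+β.
So α+β = 200 and α/(α+β) = 0.75, giving α = 0.75·200 = 150 and β = 200 − 150 = 50.

α = 150, β = 50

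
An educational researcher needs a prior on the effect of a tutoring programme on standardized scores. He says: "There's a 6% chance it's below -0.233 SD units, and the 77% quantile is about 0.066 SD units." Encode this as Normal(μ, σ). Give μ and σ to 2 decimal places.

For Normal(μ,σ), the p-quantile is μ + z_p·σ. Here z_{0.06} = -1.555, z_{0.77} = 0.7388.
So -0.233 = μ − 1.555σ and 0.066 = μ + 0.7388σ.
Subtracting: σ = (0.066 − -0.233)/(0.7388 − (-1.555)) = 0.13.
Then μ = -0.233 − (-1.555)·0.13 = -0.03.

μ = -0.03, σ = 0.13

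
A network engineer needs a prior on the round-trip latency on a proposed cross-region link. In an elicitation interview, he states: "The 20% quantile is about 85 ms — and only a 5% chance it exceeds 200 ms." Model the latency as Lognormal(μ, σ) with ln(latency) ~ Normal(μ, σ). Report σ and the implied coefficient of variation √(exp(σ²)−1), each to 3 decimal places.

σ ≈ 0.344, CV ≈ 0.355

If T ~ Lognormal(μ,σ) then ln T ~ Normal(μ,σ), so the p-quantile of ln T is μ + z_p·σ.
ln(85) = 4.443 and ln(200) = 5.298; z_{0.2} = -0.8416, z_{0.95} = 1.645.
σ = (5.298 − 4.443)/(1.645 − (-0.8416)) = 0.344.
μ = 4.443 − (-0.8416)·0.344 = 4.732.
CV = √(exp(σ²)−1) = √(exp(0.1184)−1) = 0.355.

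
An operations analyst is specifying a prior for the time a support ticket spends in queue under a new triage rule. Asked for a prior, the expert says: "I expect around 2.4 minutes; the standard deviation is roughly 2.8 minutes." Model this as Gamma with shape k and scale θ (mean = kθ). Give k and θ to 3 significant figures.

k ≈ 0.735, θ ≈ 3.27

For Gamma(k, scale θ): mean = kθ, variance = kθ², so CV = 1/√k.
CV = SD/mean = 2.8/2.4 = 1.167, hence k = 1/CV² = 0.735.
Then θ = mean/k = 2.4/0.735 = 3.27.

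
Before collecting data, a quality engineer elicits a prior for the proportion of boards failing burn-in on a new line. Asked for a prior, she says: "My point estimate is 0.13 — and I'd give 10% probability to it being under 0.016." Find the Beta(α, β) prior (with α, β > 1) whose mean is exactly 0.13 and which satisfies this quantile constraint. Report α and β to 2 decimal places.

α ≈ 1.01, β ≈ 6.78

With mean 0.13 fixed, write α = 0.13s, β = 0.87s where s = α+β.
Need P(θ < 0.016) = 0.1 under Beta(0.13s, 0.87s). Normal approximation: (q−m)/√(m(1−m)/s) ≈ z_{0.1} = -1.28, so s ≈ 0.13·0.87·(-1.28)²/(0.016−0.13)² = 14.3.
At s = 14.3: P(θ<0.016) ≈ 0.027. Adjusting to match 0.1 gives s ≈ 7.80.
So α = 0.13·7.80 ≈ 1.01, β = 0.87·7.80 ≈ 6.78.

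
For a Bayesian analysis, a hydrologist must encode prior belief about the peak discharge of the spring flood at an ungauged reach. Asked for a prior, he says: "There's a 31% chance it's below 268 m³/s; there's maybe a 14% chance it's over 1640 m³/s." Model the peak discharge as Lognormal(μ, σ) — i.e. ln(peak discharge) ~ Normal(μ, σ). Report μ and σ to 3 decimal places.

If T ~ Lognormal(μ,σ) then ln T ~ Normal(μ,σ), so the p-quantile of ln T is μ + z_p·σ.
ln(268) = 5.591 and ln(1640) = 7.402; z_{0.31} = -0.4959, z_{0.86} = 1.08.
σ = (7.402 − 5.591)/(1.08 − (-0.4959)) = 1.149.
μ = 5.591 − (-0.4959)·1.149 = 6.161.

μ ≈ 6.161, σ ≈ 1.149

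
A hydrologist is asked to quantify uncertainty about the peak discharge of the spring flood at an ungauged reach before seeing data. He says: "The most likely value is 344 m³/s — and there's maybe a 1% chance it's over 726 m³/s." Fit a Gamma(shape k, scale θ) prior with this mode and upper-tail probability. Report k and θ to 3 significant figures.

k ≈ 9.71, θ ≈ 39.5

Gamma(k,θ) with k>1 has mode (k−1)θ, so θ = 344/(k−1).
Need P(X < 726) = 0.99 with θ tied to k this way. Start at k = 2, θ = 344: P(X<726) ≈ 0.623.
Too low — raise k to concentrate. Iterating converges to k ≈ 9.71.
Then θ = 344/(9.71−1) ≈ 39.5.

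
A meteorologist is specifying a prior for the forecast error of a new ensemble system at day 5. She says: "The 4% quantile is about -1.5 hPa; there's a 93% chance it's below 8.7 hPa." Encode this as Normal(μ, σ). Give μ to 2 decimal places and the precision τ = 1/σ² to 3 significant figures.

μ = 4.03, τ = 0.1

For Normal(μ,σ), the p-quantile is μ + z_p·σ. Here z_{0.04} = -1.751, z_{0.93} = 1.476.
So -1.5 = μ − 1.751σ and 8.7 = μ + 1.476σ.
Subtracting: σ = (8.7 − -1.5)/(1.476 − (-1.751)) = 3.16.
Then μ = -1.5 − (-1.751)·3.16 = 4.03.
Precision τ = 1/σ² = 1/3.161² = 0.1.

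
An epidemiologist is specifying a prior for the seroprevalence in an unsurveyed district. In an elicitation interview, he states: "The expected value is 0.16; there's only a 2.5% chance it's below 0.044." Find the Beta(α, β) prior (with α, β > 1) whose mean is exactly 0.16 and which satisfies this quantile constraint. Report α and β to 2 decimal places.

With mean 0.16 fixed, write α = 0.16s, β = 0.84s where s = α+β.
Need P(θ < 0.044) = 0.025 under Beta(0.16s, 0.84s). Normal approximation: (q−m)/√(m(1−m)/s) ≈ z_{0.025} = -1.96, so s ≈ 0.16·0.84·(-1.96)²/(0.044−0.16)² = 38.4.
At s = 38.4: P(θ<0.044) ≈ 0.004. Adjusting to match 0.025 gives s ≈ 22.92.
So α = 0.16·22.92 ≈ 3.67, β = 0.84·22.92 ≈ 19.25.

α ≈ 3.67, β ≈ 19.25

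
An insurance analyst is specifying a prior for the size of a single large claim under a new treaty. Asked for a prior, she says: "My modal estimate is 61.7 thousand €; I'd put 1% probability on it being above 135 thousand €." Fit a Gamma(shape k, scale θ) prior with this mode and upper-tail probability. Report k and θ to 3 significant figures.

Gamma(k,θ) with k>1 has mode (k−1)θ, so θ = 61.7/(k−1).
Need P(X < 135) = 0.99 with θ tied to k this way. Start at k = 2, θ = 61.7: P(X<135) ≈ 0.642.
Too low — raise k to concentrate. Iterating converges to k ≈ 8.87.
Then θ = 61.7/(8.87−1) ≈ 7.84.

k ≈ 8.87, θ ≈ 7.84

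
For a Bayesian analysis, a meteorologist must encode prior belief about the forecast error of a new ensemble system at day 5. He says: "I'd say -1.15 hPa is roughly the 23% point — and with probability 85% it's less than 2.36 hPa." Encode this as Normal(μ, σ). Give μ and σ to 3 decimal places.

μ = 0.311, σ = 1.977

The p-quantile of Normal(μ,σ) is μ + z_p·σ, with z_{0.23} = -0.7388 and z_{0.85} = 1.036.
Eliminate σ: μ = (z₂·x₁ − z₁·x₂)/(z₂ − z₁) = (1.036·-1.15 − (-0.7388)·2.36)/1.775 = 0.311.
Then σ = (x₂ − x₁)/(z₂ − z₁) = (2.36 − -1.15)/1.775 = 1.977.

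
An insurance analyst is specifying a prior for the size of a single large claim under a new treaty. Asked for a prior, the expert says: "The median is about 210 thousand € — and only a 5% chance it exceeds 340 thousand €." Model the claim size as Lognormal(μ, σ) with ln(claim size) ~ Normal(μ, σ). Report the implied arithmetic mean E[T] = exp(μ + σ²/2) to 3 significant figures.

E[T] ≈ 219 thousand €

If T ~ Lognormal(μ,σ) then ln T ~ Normal(μ,σ), so the p-quantile of ln T is μ + z_p·σ.
ln(210) = 5.347 and ln(340) = 5.829; z_{0.5} = 0, z_{0.95} = 1.645.
σ = (5.829 − 5.347)/(1.645 − (0)) = 0.293.
μ = 5.347 − (0)·0.293 = 5.347.
E[T] = exp(μ + σ²/2) = exp(5.347 + 0.0429) = 219 thousand €.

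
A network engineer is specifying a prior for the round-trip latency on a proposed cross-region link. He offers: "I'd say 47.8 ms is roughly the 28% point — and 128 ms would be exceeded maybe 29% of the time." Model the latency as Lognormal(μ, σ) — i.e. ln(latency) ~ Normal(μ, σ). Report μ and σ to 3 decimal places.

μ ≈ 4.372, σ ≈ 0.867

If T ~ Lognormal(μ,σ) then ln T ~ Normal(μ,σ), so the p-quantile of ln T is μ + z_p·σ.
ln(47.8) = 3.867 and ln(128) = 4.852; z_{0.28} = -0.5828, z_{0.71} = 0.5534.
σ = (4.852 − 3.867)/(0.5534 − (-0.5828)) = 0.867.
μ = 3.867 − (-0.5828)·0.867 = 4.372.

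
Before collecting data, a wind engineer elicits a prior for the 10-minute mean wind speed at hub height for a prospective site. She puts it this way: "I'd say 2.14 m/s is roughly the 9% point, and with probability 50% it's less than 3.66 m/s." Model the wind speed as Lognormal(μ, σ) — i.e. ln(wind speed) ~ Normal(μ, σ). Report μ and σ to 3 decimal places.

μ ≈ 1.297, σ ≈ 0.400

If T ~ Lognormal(μ,σ) then ln T ~ Normal(μ,σ), so the p-quantile of ln T is μ + z_p·σ.
ln(2.14) = 0.7608 and ln(3.66) = 1.297; z_{0.09} = -1.341, z_{0.5} = 0.
σ = (1.297 − 0.7608)/(0 − (-1.341)) = 0.400.
μ = 0.7608 − (-1.341)·0.400 = 1.297.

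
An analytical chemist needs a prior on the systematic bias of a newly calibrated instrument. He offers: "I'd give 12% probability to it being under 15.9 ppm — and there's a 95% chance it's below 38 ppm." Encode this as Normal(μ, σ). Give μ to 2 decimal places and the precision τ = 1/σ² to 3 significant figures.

μ = 25.11, τ = 0.0163

The p-quantile of Normal(μ,σ) is μ + z_p·σ, with z_{0.12} = -1.175 and z_{0.95} = 1.645.
Eliminate σ: μ = (z₂·x₁ − z₁·x₂)/(z₂ − z₁) = (1.645·15.9 − (-1.175)·38)/2.82 = 25.11.
Then σ = (x₂ − x₁)/(z₂ − z₁) = (38 − 15.9)/2.82 = 7.84.
Precision τ = 1/σ² = 1/7.837² = 0.0163.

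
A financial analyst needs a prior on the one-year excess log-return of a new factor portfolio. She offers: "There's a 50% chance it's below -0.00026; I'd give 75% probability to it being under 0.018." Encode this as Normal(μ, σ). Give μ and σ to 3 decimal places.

The p-quantile of Normal(μ,σ) is μ + z_p·σ, with z_{0.5} = 0 and z_{0.75} = 0.6745.
Eliminate σ: μ = (z₂·x₁ − z₁·x₂)/(z₂ − z₁) = (0.6745·-0.00026 − (0)·0.018)/0.6745 = -0.000.
Then σ = (x₂ − x₁)/(z₂ − z₁) = (0.018 − -0.00026)/0.6745 = 0.027.

μ = -0.000, σ = 0.027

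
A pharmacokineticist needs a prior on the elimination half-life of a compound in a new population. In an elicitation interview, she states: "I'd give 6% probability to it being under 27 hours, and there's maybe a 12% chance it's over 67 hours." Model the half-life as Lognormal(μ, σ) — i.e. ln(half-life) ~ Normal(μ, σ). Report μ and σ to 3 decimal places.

μ ≈ 3.813, σ ≈ 0.333

If T ~ Lognormal(μ,σ) then ln T ~ Normal(μ,σ), so the p-quantile of ln T is μ + z_p·σ.
ln(27) = 3.296 and ln(67) = 4.205; z_{0.06} = -1.555, z_{0.88} = 1.175.
σ = (4.205 − 3.296)/(1.175 − (-1.555)) = 0.333.
μ = 3.296 − (-1.555)·0.333 = 3.813.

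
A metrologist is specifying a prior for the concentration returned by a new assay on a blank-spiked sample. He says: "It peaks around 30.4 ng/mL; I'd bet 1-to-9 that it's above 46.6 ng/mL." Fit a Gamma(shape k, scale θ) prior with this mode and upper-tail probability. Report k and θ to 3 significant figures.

k ≈ 11.2, θ ≈ 2.97

Gamma(k,θ) with k>1 has mode (k−1)θ, so θ = 30.4/(k−1).
Need P(X < 46.6) = 0.9 with θ tied to k this way. Start at k = 2, θ = 30.4: P(X<46.6) ≈ 0.453.
Too low — raise k to concentrate. Iterating converges to k ≈ 11.2.
Then θ = 30.4/(11.2−1) ≈ 2.97.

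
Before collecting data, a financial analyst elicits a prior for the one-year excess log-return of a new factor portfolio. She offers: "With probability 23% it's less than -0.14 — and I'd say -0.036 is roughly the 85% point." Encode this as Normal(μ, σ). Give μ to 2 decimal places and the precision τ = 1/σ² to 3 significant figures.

For Normal(μ,σ), the p-quantile is μ + z_p·σ. Here z_{0.23} = -0.7388, z_{0.85} = 1.036.
So -0.14 = μ − 0.7388σ and -0.036 = μ + 1.036σ.
Subtracting: σ = (-0.036 − -0.14)/(1.036 − (-0.7388)) = 0.06.
Then μ = -0.14 − (-0.7388)·0.06 = -0.10.
Precision τ = 1/σ² = 1/0.05858² = 291.

μ = -0.10, τ = 291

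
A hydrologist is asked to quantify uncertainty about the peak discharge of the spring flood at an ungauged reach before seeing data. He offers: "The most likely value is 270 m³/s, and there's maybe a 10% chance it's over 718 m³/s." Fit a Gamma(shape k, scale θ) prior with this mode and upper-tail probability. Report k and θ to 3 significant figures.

Gamma(k,θ) with k>1 has mode (k−1)θ, so θ = 270/(k−1).
Need P(X < 718) = 0.9 with θ tied to k this way. Start at k = 2, θ = 270: P(X<718) ≈ 0.744.
Too low — raise k to concentrate. Iterating converges to k ≈ 3.
Then θ = 270/(3−1) ≈ 135.

k ≈ 3, θ ≈ 135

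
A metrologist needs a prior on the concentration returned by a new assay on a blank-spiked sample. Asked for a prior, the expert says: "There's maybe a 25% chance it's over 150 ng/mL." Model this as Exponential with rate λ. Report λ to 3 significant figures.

P(T > 150.0) = e^(−λ·150.0) = 0.25, so λ = −ln(0.25)/150.0 = 0.00924.

λ ≈ 0.00924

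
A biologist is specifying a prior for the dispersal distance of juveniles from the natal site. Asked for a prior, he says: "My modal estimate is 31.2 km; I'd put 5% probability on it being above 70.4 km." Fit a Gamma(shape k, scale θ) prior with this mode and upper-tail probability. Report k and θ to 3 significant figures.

k ≈ 5.15, θ ≈ 7.53

Gamma(k,θ) with k>1 has mode (k−1)θ, so θ = 31.2/(k−1).
Need P(X < 70.4) = 0.95 with θ tied to k this way. Start at k = 2, θ = 31.2: P(X<70.4) ≈ 0.659.
Too low — raise k to concentrate. Iterating converges to k ≈ 5.15.
Then θ = 31.2/(5.15−1) ≈ 7.53.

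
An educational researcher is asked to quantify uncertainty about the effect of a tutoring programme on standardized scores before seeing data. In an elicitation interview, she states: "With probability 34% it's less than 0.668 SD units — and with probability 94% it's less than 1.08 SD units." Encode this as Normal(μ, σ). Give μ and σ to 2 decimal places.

μ = 0.75, σ = 0.21

For Normal(μ,σ), the p-quantile is μ + z_p·σ. Here z_{0.34} = -0.4125, z_{0.94} = 1.555.
So 0.668 = μ − 0.4125σ and 1.08 = μ + 1.555σ.
Subtracting: σ = (1.08 − 0.668)/(1.555 − (-0.4125)) = 0.21.
Then μ = 0.668 − (-0.4125)·0.21 = 0.75.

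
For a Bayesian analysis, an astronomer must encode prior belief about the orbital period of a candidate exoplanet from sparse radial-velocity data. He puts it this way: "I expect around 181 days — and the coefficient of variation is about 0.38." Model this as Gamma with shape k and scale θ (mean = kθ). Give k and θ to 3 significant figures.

For Gamma(k, scale θ): mean = kθ, variance = kθ², so CV = 1/√k.
CV = 0.38, hence k = 1/CV² = 6.93.
Then θ = mean/k = 181/6.93 = 26.1.

k ≈ 6.93, θ ≈ 26.1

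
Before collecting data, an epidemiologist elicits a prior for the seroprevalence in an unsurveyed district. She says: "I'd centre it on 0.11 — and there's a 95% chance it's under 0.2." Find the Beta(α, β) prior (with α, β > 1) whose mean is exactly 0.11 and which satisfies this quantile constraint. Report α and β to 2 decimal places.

With mean 0.11 fixed, write α = 0.11s, β = 0.89s where s = α+β.
Need P(θ < 0.2) = 0.95 under Beta(0.11s, 0.89s). Normal approximation: (q−m)/√(m(1−m)/s) ≈ z_{0.95} = 1.64, so s ≈ 0.11·0.89·(1.64)²/(0.2−0.11)² = 32.7.
At s = 32.7: P(θ<0.2) ≈ 0.934. Adjusting to match 0.95 gives s ≈ 40.14.
So α = 0.11·40.14 ≈ 4.42, β = 0.89·40.14 ≈ 35.72.

α ≈ 4.42, β ≈ 35.72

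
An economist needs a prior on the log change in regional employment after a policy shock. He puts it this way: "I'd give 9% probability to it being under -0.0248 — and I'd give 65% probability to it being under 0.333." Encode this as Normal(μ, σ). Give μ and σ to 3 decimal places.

For Normal(μ,σ), the p-quantile is μ + z_p·σ. Here z_{0.09} = -1.341, z_{0.65} = 0.3853.
So -0.0248 = μ − 1.341σ and 0.333 = μ + 0.3853σ.
Subtracting: σ = (0.333 − -0.0248)/(0.3853 − (-1.341)) = 0.207.
Then μ = -0.0248 − (-1.341)·0.207 = 0.253.

μ = 0.253, σ = 0.207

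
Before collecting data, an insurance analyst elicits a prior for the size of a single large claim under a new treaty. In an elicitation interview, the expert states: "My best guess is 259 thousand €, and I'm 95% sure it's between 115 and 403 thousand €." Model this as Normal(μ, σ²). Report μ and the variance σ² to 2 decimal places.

μ = 259.00, σ² = 5397.95

A symmetric 95% interval runs μ ± z·σ with z = 1.96.
Half-width = 144, so σ = 144/1.96 = 73.471 and σ² = 5397.95.
μ is the stated best guess, 259.00.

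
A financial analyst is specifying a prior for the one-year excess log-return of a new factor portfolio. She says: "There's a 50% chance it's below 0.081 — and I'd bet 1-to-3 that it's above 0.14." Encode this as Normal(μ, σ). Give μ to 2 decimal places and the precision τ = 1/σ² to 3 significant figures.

μ = 0.08, τ = 131

The p-quantile of Normal(μ,σ) is μ + z_p·σ, with z_{0.5} = 0 and z_{0.75} = 0.6745.
Eliminate σ: μ = (z₂·x₁ − z₁·x₂)/(z₂ − z₁) = (0.6745·0.081 − (0)·0.14)/0.6745 = 0.08.
Then σ = (x₂ − x₁)/(z₂ − z₁) = (0.14 − 0.081)/0.6745 = 0.09.
Precision τ = 1/σ² = 1/0.08747² = 131.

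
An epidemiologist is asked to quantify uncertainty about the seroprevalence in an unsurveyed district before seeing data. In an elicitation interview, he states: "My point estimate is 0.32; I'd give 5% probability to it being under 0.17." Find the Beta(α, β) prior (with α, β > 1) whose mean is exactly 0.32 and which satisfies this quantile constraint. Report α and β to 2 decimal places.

α ≈ 7.08, β ≈ 15.04

With mean 0.32 fixed, write α = 0.32s, β = 0.68s where s = α+β.
Need P(θ < 0.17) = 0.05 under Beta(0.32s, 0.68s). Normal approximation: (q−m)/√(m(1−m)/s) ≈ z_{0.05} = -1.64, so s ≈ 0.32·0.68·(-1.64)²/(0.17−0.32)² = 26.2.
At s = 26.2: P(θ<0.17) ≈ 0.036. Adjusting to match 0.05 gives s ≈ 22.12.
So α = 0.32·22.12 ≈ 7.08, β = 0.68·22.12 ≈ 15.04.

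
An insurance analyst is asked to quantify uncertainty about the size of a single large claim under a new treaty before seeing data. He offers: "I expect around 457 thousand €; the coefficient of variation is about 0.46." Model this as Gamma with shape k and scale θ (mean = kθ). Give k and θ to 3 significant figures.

k ≈ 4.73, θ ≈ 96.7

For Gamma(k, scale θ): mean = kθ, variance = kθ², so CV = 1/√k.
CV = 0.46, hence k = 1/CV² = 4.73.
Then θ = mean/k = 457/4.73 = 96.7.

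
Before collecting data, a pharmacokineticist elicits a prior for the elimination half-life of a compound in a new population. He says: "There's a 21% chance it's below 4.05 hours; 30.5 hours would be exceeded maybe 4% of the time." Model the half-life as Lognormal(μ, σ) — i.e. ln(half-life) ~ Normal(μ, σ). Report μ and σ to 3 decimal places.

If T ~ Lognormal(μ,σ) then ln T ~ Normal(μ,σ), so the p-quantile of ln T is μ + z_p·σ.
ln(4.05) = 1.399 and ln(30.5) = 3.418; z_{0.21} = -0.8064, z_{0.96} = 1.751.
σ = (3.418 − 1.399)/(1.751 − (-0.8064)) = 0.790.
μ = 1.399 − (-0.8064)·0.790 = 2.035.

μ ≈ 2.035, σ ≈ 0.790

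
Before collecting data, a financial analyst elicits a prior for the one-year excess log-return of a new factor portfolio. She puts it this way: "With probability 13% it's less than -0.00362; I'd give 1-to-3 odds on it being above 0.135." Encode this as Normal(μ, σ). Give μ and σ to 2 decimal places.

For Normal(μ,σ), the p-quantile is μ + z_p·σ. Here z_{0.13} = -1.126, z_{0.75} = 0.6745.
So -0.00362 = μ − 1.126σ and 0.135 = μ + 0.6745σ.
Subtracting: σ = (0.135 − -0.00362)/(0.6745 − (-1.126)) = 0.08.
Then μ = -0.00362 − (-1.126)·0.08 = 0.08.

μ = 0.08, σ = 0.08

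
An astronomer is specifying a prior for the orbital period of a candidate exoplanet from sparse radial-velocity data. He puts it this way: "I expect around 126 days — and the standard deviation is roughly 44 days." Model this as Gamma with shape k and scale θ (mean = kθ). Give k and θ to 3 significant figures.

k ≈ 8.2, θ ≈ 15.4

For Gamma(k, scale θ): mean = kθ, variance = kθ², so CV = 1/√k.
CV = SD/mean = 44/126 = 0.3492, hence k = 1/CV² = 8.2.
Then θ = mean/k = 126/8.2 = 15.4.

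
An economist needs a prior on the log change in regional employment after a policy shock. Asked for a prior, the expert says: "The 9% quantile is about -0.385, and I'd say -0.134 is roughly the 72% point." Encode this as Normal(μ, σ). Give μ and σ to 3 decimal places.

μ = -0.210, σ = 0.130

For Normal(μ,σ), the p-quantile is μ + z_p·σ. Here z_{0.09} = -1.341, z_{0.72} = 0.5828.
So -0.385 = μ − 1.341σ and -0.134 = μ + 0.5828σ.
Subtracting: σ = (-0.134 − -0.385)/(0.5828 − (-1.341)) = 0.130.
Then μ = -0.385 − (-1.341)·0.130 = -0.210.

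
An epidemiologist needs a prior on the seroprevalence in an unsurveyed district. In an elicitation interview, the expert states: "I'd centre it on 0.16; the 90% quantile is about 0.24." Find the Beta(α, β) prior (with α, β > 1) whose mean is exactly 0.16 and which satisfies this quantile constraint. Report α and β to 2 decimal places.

α ≈ 5.91, β ≈ 31.00

With mean 0.16 fixed, write α = 0.16s, β = 0.84s where s = α+β.
Need P(θ < 0.24) = 0.9 under Beta(0.16s, 0.84s). Normal approximation: (q−m)/√(m(1−m)/s) ≈ z_{0.9} = 1.28, so s ≈ 0.16·0.84·(1.28)²/(0.24−0.16)² = 34.5.
At s = 34.5: P(θ<0.24) ≈ 0.893. Adjusting to match 0.9 gives s ≈ 36.91.
So α = 0.16·36.91 ≈ 5.91, β = 0.84·36.91 ≈ 31.00.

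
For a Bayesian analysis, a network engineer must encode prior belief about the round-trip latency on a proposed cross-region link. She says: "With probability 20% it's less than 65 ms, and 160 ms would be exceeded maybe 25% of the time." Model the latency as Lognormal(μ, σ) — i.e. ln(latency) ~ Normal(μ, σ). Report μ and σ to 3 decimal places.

μ ≈ 4.674, σ ≈ 0.594

If T ~ Lognormal(μ,σ) then ln T ~ Normal(μ,σ), so the p-quantile of ln T is μ + z_p·σ.
ln(65) = 4.174 and ln(160) = 5.075; z_{0.2} = -0.8416, z_{0.75} = 0.6745.
σ = (5.075 − 4.174)/(0.6745 − (-0.8416)) = 0.594.
μ = 4.174 − (-0.8416)·0.594 = 4.674.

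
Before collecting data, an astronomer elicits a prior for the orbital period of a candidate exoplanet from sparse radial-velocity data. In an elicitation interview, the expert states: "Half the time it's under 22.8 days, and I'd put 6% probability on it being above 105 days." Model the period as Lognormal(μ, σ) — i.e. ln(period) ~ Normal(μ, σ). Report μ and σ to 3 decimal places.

If T ~ Lognormal(μ,σ) then ln T ~ Normal(μ,σ), so the p-quantile of ln T is μ + z_p·σ.
ln(22.8) = 3.127 and ln(105) = 4.654; z_{0.5} = 0, z_{0.94} = 1.555.
σ = (4.654 − 3.127)/(1.555 − (0)) = 0.982.
μ = 3.127 − (0)·0.982 = 3.127.

μ ≈ 3.127, σ ≈ 0.982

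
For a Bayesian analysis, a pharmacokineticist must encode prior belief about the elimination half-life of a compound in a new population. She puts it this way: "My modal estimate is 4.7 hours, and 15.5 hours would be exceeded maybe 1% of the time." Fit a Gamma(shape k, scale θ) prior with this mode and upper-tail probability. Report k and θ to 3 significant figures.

Gamma(k,θ) with k>1 has mode (k−1)θ, so θ = 4.7/(k−1).
Need P(X < 15.5) = 0.99 with θ tied to k this way. Start at k = 2, θ = 4.7: P(X<15.5) ≈ 0.841.
Too low — raise k to concentrate. Iterating converges to k ≈ 4.09.
Then θ = 4.7/(4.09−1) ≈ 1.52.

k ≈ 4.09, θ ≈ 1.52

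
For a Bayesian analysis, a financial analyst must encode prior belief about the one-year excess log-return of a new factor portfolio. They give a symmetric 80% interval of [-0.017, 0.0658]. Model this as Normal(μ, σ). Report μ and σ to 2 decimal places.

μ = 0.02, σ = 0.03

A symmetric 80% interval runs μ ± z·σ with z = 1.282.
Half-width = 0.0414, so σ = 0.0414/1.282 = 0.03.
μ is the interval midpoint, 0.02.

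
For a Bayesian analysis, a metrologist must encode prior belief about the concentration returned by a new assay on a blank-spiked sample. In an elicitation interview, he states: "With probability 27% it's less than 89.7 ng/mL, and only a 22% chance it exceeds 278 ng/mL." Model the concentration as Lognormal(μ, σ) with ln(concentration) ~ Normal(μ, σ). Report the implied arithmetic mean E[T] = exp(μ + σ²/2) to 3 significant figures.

E[T] ≈ 207 ng/mL

If T ~ Lognormal(μ,σ) then ln T ~ Normal(μ,σ), so the p-quantile of ln T is μ + z_p·σ.
ln(89.7) = 4.496 and ln(278) = 5.628; z_{0.27} = -0.6128, z_{0.78} = 0.7722.
σ = (5.628 − 4.496)/(0.7722 − (-0.6128)) = 0.817.
μ = 4.496 − (-0.6128)·0.817 = 4.997.
E[T] = exp(μ + σ²/2) = exp(4.997 + 0.3335) = 207 ng/mL.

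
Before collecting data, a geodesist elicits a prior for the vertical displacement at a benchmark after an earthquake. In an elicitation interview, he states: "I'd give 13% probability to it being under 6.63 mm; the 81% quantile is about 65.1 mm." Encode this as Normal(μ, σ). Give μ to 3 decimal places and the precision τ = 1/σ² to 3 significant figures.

μ = 39.490, τ = 0.00118

For Normal(μ,σ), the p-quantile is μ + z_p·σ. Here z_{0.13} = -1.126, z_{0.81} = 0.8779.
So 6.63 = μ − 1.126σ and 65.1 = μ + 0.8779σ.
Subtracting: σ = (65.1 − 6.63)/(0.8779 − (-1.126)) = 29.172.
Then μ = 6.63 − (-1.126)·29.172 = 39.490.
Precision τ = 1/σ² = 1/29.17² = 0.00118.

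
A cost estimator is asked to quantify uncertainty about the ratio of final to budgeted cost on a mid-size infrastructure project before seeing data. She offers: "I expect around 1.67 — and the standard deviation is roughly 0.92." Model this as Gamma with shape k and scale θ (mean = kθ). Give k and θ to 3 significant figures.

k ≈ 3.3, θ ≈ 0.507

For Gamma(k, scale θ): mean = kθ, variance = kθ², so CV = 1/√k.
CV = SD/mean = 0.92/1.67 = 0.5509, hence k = 1/CV² = 3.3.
Then θ = mean/k = 1.67/3.3 = 0.507.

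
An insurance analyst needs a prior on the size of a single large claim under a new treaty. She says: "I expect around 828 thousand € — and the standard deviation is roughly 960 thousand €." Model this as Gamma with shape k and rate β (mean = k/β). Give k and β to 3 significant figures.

For Gamma(k, rate β): mean = k/β, variance = k/β², so CV = 1/√k.
CV = SD/mean = 960/828 = 1.159, hence k = 1/CV² = 0.744.
Then β = k/mean = 0.744/828 = 0.000898.

k ≈ 0.744, β ≈ 0.000898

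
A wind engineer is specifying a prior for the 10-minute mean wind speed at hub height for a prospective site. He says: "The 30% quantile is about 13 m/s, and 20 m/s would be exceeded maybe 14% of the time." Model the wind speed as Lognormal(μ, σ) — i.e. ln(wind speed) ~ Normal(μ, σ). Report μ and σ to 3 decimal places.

If T ~ Lognormal(μ,σ) then ln T ~ Normal(μ,σ), so the p-quantile of ln T is μ + z_p·σ.
ln(13) = 2.565 and ln(20) = 2.996; z_{0.3} = -0.5244, z_{0.86} = 1.08.
σ = (2.996 − 2.565)/(1.08 − (-0.5244)) = 0.268.
μ = 2.565 − (-0.5244)·0.268 = 2.706.

μ ≈ 2.706, σ ≈ 0.268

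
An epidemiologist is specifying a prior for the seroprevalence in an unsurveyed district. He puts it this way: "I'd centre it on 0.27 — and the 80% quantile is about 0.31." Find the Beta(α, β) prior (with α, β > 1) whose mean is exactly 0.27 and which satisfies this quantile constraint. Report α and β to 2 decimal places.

With mean 0.27 fixed, write α = 0.27s, β = 0.73s where s = α+β.
Need P(θ < 0.31) = 0.8 under Beta(0.27s, 0.73s). Normal approximation: (q−m)/√(m(1−m)/s) ≈ z_{0.8} = 0.842, so s ≈ 0.27·0.73·(0.842)²/(0.31−0.27)² = 87.3.
At s = 87.3: P(θ<0.31) ≈ 0.803. Adjusting to match 0.8 gives s ≈ 84.80.
So α = 0.27·84.80 ≈ 22.90, β = 0.73·84.80 ≈ 61.91.

α ≈ 22.90, β ≈ 61.91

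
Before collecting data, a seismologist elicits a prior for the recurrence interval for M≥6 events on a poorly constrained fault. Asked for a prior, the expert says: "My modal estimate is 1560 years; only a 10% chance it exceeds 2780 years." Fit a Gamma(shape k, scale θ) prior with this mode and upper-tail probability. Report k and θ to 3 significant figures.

k ≈ 6.7, θ ≈ 274

Gamma(k,θ) with k>1 has mode (k−1)θ, so θ = 1560/(k−1).
Need P(X < 2780) = 0.9 with θ tied to k this way. Start at k = 2, θ = 1560: P(X<2780) ≈ 0.532.
Too low — raise k to concentrate. Iterating converges to k ≈ 6.7.
Then θ = 1560/(6.7−1) ≈ 274.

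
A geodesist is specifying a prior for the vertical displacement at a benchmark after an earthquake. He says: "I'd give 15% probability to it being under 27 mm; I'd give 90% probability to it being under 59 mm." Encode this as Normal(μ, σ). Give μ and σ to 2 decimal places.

μ = 41.31, σ = 13.81

For Normal(μ,σ), the p-quantile is μ + z_p·σ. Here z_{0.15} = -1.036, z_{0.9} = 1.282.
So 27 = μ − 1.036σ and 59 = μ + 1.282σ.
Subtracting: σ = (59 − 27)/(1.282 − (-1.036)) = 13.81.
Then μ = 27 − (-1.036)·13.81 = 41.31.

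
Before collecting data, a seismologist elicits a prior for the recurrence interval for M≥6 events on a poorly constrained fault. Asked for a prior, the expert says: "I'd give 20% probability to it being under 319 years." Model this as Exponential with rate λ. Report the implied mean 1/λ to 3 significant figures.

P(T < 319.0) = 1 − e^(−λ·319.0) = 0.2, so λ = −ln(1−0.2)/319.0 = −ln(0.8)/319.0 = 0.0007.
Mean = 1/λ = 1430 years.

mean ≈ 1430 years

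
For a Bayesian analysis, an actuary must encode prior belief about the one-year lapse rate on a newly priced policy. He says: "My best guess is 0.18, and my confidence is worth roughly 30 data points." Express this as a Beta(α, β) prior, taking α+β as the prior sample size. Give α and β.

Under the effective-sample-size interpretation, Beta(α, β) has prior mean α/(α+β) and prior sample size α+β.
So α+β = 30 and α/(α+β) = 0.18, giving α = 0.18·30 = 5.4 and β = 30 − 5.4 = 24.6.

α = 5.4, β = 24.6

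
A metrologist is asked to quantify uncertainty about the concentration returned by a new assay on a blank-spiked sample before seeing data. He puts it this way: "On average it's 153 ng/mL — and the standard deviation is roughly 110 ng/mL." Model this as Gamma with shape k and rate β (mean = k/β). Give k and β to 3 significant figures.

For Gamma(k, rate β): mean = k/β, variance = k/β², so CV = 1/√k.
CV = SD/mean = 110/153 = 0.719, hence k = 1/CV² = 1.93.
Then β = k/mean = 1.93/153 = 0.0126.

k ≈ 1.93, β ≈ 0.0126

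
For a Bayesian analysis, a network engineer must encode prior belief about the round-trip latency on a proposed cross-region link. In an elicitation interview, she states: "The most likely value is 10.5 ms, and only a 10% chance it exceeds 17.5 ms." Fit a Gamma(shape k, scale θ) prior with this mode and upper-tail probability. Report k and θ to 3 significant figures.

Gamma(k,θ) with k>1 has mode (k−1)θ, so θ = 10.5/(k−1).
Need P(X < 17.5) = 0.9 with θ tied to k this way. Start at k = 2, θ = 10.5: P(X<17.5) ≈ 0.496.
Too low — raise k to concentrate. Iterating converges to k ≈ 8.24.
Then θ = 10.5/(8.24−1) ≈ 1.45.

k ≈ 8.24, θ ≈ 1.45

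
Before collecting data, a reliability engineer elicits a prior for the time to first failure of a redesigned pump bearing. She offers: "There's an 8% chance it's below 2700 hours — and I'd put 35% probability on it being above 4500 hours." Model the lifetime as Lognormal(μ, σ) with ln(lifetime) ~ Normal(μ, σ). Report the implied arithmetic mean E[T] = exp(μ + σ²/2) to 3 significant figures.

E[T] ≈ 4200 hours

If T ~ Lognormal(μ,σ) then ln T ~ Normal(μ,σ), so the p-quantile of ln T is μ + z_p·σ.
ln(2700) = 7.901 and ln(4500) = 8.412; z_{0.08} = -1.405, z_{0.65} = 0.3853.
σ = (8.412 − 7.901)/(0.3853 − (-1.405)) = 0.285.
μ = 7.901 − (-1.405)·0.285 = 8.302.
E[T] = exp(μ + σ²/2) = exp(8.302 + 0.0407) = 4200 hours.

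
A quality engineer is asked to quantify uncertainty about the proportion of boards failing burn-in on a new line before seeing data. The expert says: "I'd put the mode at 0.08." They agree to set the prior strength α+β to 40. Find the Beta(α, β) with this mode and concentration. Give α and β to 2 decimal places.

For α,β > 1 the Beta mode is (α−1)/(α+β−2). With α+β = 40, the mode is (α−1)/38.
Set (α−1)/38 = 0.08 → α = 1 + 0.08·38 = 4.04.
β = 40 − α = 35.96.

α = 4.04, β = 35.96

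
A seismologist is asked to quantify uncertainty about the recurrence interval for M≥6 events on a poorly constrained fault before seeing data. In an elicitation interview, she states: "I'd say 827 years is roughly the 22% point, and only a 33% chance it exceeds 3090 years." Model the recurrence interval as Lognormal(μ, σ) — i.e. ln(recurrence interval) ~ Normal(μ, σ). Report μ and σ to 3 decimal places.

If T ~ Lognormal(μ,σ) then ln T ~ Normal(μ,σ), so the p-quantile of ln T is μ + z_p·σ.
ln(827) = 6.718 and ln(3090) = 8.036; z_{0.22} = -0.7722, z_{0.67} = 0.4399.
σ = (8.036 − 6.718)/(0.4399 − (-0.7722)) = 1.087.
μ = 6.718 − (-0.7722)·1.087 = 7.558.

μ ≈ 7.558, σ ≈ 1.087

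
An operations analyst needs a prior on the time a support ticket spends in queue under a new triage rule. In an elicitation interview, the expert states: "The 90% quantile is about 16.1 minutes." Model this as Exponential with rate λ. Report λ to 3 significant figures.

λ ≈ 0.143

P(T < 16.1) = 1 − e^(−λ·16.1) = 0.9, so λ = −ln(1−0.9)/16.1 = −ln(0.1)/16.1 = 0.143.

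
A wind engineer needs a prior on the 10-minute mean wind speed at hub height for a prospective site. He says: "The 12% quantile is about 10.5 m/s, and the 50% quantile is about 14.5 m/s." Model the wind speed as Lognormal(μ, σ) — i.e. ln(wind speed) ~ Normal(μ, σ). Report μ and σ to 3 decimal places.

μ ≈ 2.674, σ ≈ 0.275

If T ~ Lognormal(μ,σ) then ln T ~ Normal(μ,σ), so the p-quantile of ln T is μ + z_p·σ.
ln(10.5) = 2.351 and ln(14.5) = 2.674; z_{0.12} = -1.175, z_{0.5} = 0.
σ = (2.674 − 2.351)/(0 − (-1.175)) = 0.275.
μ = 2.351 − (-1.175)·0.275 = 2.674.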